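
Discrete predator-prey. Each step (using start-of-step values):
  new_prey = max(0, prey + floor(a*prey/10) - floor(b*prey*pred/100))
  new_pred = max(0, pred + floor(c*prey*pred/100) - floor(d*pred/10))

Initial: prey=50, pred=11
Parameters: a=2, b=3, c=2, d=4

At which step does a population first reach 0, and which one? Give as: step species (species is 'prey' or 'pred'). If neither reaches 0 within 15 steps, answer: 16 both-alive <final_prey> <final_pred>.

Answer: 16 both-alive 1 2

Derivation:
Step 1: prey: 50+10-16=44; pred: 11+11-4=18
Step 2: prey: 44+8-23=29; pred: 18+15-7=26
Step 3: prey: 29+5-22=12; pred: 26+15-10=31
Step 4: prey: 12+2-11=3; pred: 31+7-12=26
Step 5: prey: 3+0-2=1; pred: 26+1-10=17
Step 6: prey: 1+0-0=1; pred: 17+0-6=11
Step 7: prey: 1+0-0=1; pred: 11+0-4=7
Step 8: prey: 1+0-0=1; pred: 7+0-2=5
Step 9: prey: 1+0-0=1; pred: 5+0-2=3
Step 10: prey: 1+0-0=1; pred: 3+0-1=2
Step 11: prey: 1+0-0=1; pred: 2+0-0=2
Steps 12-15: state stable at prey=1, pred=2 (no change)
No extinction within 15 steps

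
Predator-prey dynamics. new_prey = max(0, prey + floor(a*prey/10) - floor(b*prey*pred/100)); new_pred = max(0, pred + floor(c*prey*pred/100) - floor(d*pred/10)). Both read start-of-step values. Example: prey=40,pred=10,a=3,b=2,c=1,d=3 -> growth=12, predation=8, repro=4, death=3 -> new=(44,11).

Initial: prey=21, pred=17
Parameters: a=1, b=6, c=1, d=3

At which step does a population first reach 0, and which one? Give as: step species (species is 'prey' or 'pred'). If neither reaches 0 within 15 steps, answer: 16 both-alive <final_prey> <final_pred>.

Answer: 16 both-alive 1 3

Derivation:
Step 1: prey: 21+2-21=2; pred: 17+3-5=15
Step 2: prey: 2+0-1=1; pred: 15+0-4=11
Step 3: prey: 1+0-0=1; pred: 11+0-3=8
Step 4: prey: 1+0-0=1; pred: 8+0-2=6
Step 5: prey: 1+0-0=1; pred: 6+0-1=5
Step 6: prey: 1+0-0=1; pred: 5+0-1=4
Step 7: prey: 1+0-0=1; pred: 4+0-1=3
Step 8: prey: 1+0-0=1; pred: 3+0-0=3
Steps 9-15: state stable at prey=1, pred=3 (no change)
No extinction within 15 steps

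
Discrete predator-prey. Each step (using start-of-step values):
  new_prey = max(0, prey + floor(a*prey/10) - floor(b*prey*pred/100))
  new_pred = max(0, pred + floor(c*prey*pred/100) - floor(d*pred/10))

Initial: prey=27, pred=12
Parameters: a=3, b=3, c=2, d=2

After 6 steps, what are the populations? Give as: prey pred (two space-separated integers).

Step 1: prey: 27+8-9=26; pred: 12+6-2=16
Step 2: prey: 26+7-12=21; pred: 16+8-3=21
Step 3: prey: 21+6-13=14; pred: 21+8-4=25
Step 4: prey: 14+4-10=8; pred: 25+7-5=27
Step 5: prey: 8+2-6=4; pred: 27+4-5=26
Step 6: prey: 4+1-3=2; pred: 26+2-5=23

Answer: 2 23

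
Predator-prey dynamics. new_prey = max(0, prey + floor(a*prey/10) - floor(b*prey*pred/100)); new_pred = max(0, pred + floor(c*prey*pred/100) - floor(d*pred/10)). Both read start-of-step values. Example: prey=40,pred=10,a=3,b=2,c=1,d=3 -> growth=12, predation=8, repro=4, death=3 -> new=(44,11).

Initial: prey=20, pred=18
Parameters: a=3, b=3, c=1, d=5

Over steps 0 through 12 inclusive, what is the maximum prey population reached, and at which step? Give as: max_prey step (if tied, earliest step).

Answer: 115 12

Derivation:
Step 1: prey: 20+6-10=16; pred: 18+3-9=12
Step 2: prey: 16+4-5=15; pred: 12+1-6=7
Step 3: prey: 15+4-3=16; pred: 7+1-3=5
Step 4: prey: 16+4-2=18; pred: 5+0-2=3
Step 5: prey: 18+5-1=22; pred: 3+0-1=2
Step 6: prey: 22+6-1=27; pred: 2+0-1=1
Step 7: prey: 27+8-0=35; pred: 1+0-0=1
Step 8: prey: 35+10-1=44; pred: 1+0-0=1
Step 9: prey: 44+13-1=56; pred: 1+0-0=1
Step 10: prey: 56+16-1=71; pred: 1+0-0=1
Step 11: prey: 71+21-2=90; pred: 1+0-0=1
Step 12: prey: 90+27-2=115; pred: 1+0-0=1
Max prey = 115 at step 12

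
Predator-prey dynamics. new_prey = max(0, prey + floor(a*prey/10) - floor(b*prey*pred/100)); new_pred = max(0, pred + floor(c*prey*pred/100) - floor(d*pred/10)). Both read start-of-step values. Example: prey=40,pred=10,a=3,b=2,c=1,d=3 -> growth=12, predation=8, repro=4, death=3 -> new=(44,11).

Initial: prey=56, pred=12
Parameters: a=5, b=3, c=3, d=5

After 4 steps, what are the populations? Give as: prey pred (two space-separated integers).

Answer: 0 59

Derivation:
Step 1: prey: 56+28-20=64; pred: 12+20-6=26
Step 2: prey: 64+32-49=47; pred: 26+49-13=62
Step 3: prey: 47+23-87=0; pred: 62+87-31=118
Step 4: prey: 0+0-0=0; pred: 118+0-59=59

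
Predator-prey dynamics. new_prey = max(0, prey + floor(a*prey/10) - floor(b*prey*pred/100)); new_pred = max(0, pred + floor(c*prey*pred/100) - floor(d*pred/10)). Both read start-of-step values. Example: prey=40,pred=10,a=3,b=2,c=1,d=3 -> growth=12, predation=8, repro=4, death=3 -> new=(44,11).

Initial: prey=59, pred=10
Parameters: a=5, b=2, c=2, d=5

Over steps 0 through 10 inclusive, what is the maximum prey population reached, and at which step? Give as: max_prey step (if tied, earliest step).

Answer: 91 2

Derivation:
Step 1: prey: 59+29-11=77; pred: 10+11-5=16
Step 2: prey: 77+38-24=91; pred: 16+24-8=32
Step 3: prey: 91+45-58=78; pred: 32+58-16=74
Step 4: prey: 78+39-115=2; pred: 74+115-37=152
Step 5: prey: 2+1-6=0; pred: 152+6-76=82
Step 6: prey: 0+0-0=0; pred: 82+0-41=41
Step 7: prey: 0+0-0=0; pred: 41+0-20=21
Step 8: prey: 0+0-0=0; pred: 21+0-10=11
Step 9: prey: 0+0-0=0; pred: 11+0-5=6
Step 10: prey: 0+0-0=0; pred: 6+0-3=3
Max prey = 91 at step 2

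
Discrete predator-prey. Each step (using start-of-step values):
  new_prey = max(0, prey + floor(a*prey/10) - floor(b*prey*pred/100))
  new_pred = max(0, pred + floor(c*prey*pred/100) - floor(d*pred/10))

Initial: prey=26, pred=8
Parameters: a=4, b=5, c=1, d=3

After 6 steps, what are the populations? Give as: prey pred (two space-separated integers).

Answer: 26 8

Derivation:
Step 1: prey: 26+10-10=26; pred: 8+2-2=8
Step 2: prey: 26+10-10=26; pred: 8+2-2=8
Step 3: prey: 26+10-10=26; pred: 8+2-2=8
Step 4: prey: 26+10-10=26; pred: 8+2-2=8
Step 5: prey: 26+10-10=26; pred: 8+2-2=8
Step 6: prey: 26+10-10=26; pred: 8+2-2=8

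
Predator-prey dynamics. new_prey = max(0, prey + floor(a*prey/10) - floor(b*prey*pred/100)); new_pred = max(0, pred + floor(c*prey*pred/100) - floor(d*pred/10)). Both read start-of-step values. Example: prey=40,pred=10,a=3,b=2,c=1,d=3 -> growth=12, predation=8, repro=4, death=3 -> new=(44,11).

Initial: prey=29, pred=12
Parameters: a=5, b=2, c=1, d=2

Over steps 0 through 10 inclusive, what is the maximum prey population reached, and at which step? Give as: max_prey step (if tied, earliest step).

Step 1: prey: 29+14-6=37; pred: 12+3-2=13
Step 2: prey: 37+18-9=46; pred: 13+4-2=15
Step 3: prey: 46+23-13=56; pred: 15+6-3=18
Step 4: prey: 56+28-20=64; pred: 18+10-3=25
Step 5: prey: 64+32-32=64; pred: 25+16-5=36
Step 6: prey: 64+32-46=50; pred: 36+23-7=52
Step 7: prey: 50+25-52=23; pred: 52+26-10=68
Step 8: prey: 23+11-31=3; pred: 68+15-13=70
Step 9: prey: 3+1-4=0; pred: 70+2-14=58
Step 10: prey: 0+0-0=0; pred: 58+0-11=47
Max prey = 64 at step 4

Answer: 64 4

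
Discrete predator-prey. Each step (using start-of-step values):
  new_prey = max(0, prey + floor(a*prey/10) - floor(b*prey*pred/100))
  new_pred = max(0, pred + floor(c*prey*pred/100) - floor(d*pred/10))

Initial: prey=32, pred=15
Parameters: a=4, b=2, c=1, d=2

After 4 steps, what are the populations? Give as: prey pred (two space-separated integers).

Step 1: prey: 32+12-9=35; pred: 15+4-3=16
Step 2: prey: 35+14-11=38; pred: 16+5-3=18
Step 3: prey: 38+15-13=40; pred: 18+6-3=21
Step 4: prey: 40+16-16=40; pred: 21+8-4=25

Answer: 40 25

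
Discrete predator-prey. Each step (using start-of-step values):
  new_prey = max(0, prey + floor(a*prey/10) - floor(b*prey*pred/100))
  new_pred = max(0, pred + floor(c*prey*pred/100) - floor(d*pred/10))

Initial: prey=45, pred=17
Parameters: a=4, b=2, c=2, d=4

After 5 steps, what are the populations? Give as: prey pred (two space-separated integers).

Answer: 1 46

Derivation:
Step 1: prey: 45+18-15=48; pred: 17+15-6=26
Step 2: prey: 48+19-24=43; pred: 26+24-10=40
Step 3: prey: 43+17-34=26; pred: 40+34-16=58
Step 4: prey: 26+10-30=6; pred: 58+30-23=65
Step 5: prey: 6+2-7=1; pred: 65+7-26=46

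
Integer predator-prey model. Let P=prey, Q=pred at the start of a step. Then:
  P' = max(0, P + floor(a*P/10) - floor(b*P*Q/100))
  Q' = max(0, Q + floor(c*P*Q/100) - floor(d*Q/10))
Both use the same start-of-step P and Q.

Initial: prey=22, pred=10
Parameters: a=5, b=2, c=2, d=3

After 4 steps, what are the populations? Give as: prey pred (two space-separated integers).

Answer: 49 32

Derivation:
Step 1: prey: 22+11-4=29; pred: 10+4-3=11
Step 2: prey: 29+14-6=37; pred: 11+6-3=14
Step 3: prey: 37+18-10=45; pred: 14+10-4=20
Step 4: prey: 45+22-18=49; pred: 20+18-6=32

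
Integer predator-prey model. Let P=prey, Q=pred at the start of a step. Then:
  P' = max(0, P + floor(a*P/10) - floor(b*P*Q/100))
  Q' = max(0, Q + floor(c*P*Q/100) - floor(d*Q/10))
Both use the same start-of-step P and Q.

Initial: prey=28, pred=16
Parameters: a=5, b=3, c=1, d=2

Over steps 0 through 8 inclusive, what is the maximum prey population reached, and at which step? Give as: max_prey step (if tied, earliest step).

Answer: 29 1

Derivation:
Step 1: prey: 28+14-13=29; pred: 16+4-3=17
Step 2: prey: 29+14-14=29; pred: 17+4-3=18
Step 3: prey: 29+14-15=28; pred: 18+5-3=20
Step 4: prey: 28+14-16=26; pred: 20+5-4=21
Step 5: prey: 26+13-16=23; pred: 21+5-4=22
Step 6: prey: 23+11-15=19; pred: 22+5-4=23
Step 7: prey: 19+9-13=15; pred: 23+4-4=23
Step 8: prey: 15+7-10=12; pred: 23+3-4=22
Max prey = 29 at step 1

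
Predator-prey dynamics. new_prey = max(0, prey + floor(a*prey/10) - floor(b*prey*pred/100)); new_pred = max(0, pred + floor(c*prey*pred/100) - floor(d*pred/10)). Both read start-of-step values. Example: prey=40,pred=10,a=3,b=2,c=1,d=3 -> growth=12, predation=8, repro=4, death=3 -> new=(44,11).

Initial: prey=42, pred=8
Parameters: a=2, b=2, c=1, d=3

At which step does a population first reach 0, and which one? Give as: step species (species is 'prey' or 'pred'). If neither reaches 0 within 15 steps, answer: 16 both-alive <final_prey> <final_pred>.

Step 1: prey: 42+8-6=44; pred: 8+3-2=9
Step 2: prey: 44+8-7=45; pred: 9+3-2=10
Step 3: prey: 45+9-9=45; pred: 10+4-3=11
Step 4: prey: 45+9-9=45; pred: 11+4-3=12
Step 5: prey: 45+9-10=44; pred: 12+5-3=14
Step 6: prey: 44+8-12=40; pred: 14+6-4=16
Step 7: prey: 40+8-12=36; pred: 16+6-4=18
Step 8: prey: 36+7-12=31; pred: 18+6-5=19
Step 9: prey: 31+6-11=26; pred: 19+5-5=19
Step 10: prey: 26+5-9=22; pred: 19+4-5=18
Step 11: prey: 22+4-7=19; pred: 18+3-5=16
Step 12: prey: 19+3-6=16; pred: 16+3-4=15
Step 13: prey: 16+3-4=15; pred: 15+2-4=13
Step 14: prey: 15+3-3=15; pred: 13+1-3=11
Step 15: prey: 15+3-3=15; pred: 11+1-3=9
No extinction within 15 steps

Answer: 16 both-alive 15 9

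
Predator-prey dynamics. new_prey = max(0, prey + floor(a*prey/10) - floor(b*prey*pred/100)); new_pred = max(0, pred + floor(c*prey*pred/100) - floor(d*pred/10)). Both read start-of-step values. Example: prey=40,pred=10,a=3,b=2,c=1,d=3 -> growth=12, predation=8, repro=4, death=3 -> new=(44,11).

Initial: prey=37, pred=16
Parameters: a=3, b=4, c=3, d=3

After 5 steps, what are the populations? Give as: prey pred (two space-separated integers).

Answer: 0 17

Derivation:
Step 1: prey: 37+11-23=25; pred: 16+17-4=29
Step 2: prey: 25+7-29=3; pred: 29+21-8=42
Step 3: prey: 3+0-5=0; pred: 42+3-12=33
Step 4: prey: 0+0-0=0; pred: 33+0-9=24
Step 5: prey: 0+0-0=0; pred: 24+0-7=17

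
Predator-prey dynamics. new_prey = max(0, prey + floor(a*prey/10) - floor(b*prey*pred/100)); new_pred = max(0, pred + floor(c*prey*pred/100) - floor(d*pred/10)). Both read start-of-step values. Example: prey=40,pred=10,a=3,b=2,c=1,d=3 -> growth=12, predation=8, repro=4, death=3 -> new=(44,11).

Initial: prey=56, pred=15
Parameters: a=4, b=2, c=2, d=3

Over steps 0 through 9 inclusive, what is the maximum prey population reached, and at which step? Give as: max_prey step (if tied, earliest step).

Step 1: prey: 56+22-16=62; pred: 15+16-4=27
Step 2: prey: 62+24-33=53; pred: 27+33-8=52
Step 3: prey: 53+21-55=19; pred: 52+55-15=92
Step 4: prey: 19+7-34=0; pred: 92+34-27=99
Step 5: prey: 0+0-0=0; pred: 99+0-29=70
Step 6: prey: 0+0-0=0; pred: 70+0-21=49
Step 7: prey: 0+0-0=0; pred: 49+0-14=35
Step 8: prey: 0+0-0=0; pred: 35+0-10=25
Step 9: prey: 0+0-0=0; pred: 25+0-7=18
Max prey = 62 at step 1

Answer: 62 1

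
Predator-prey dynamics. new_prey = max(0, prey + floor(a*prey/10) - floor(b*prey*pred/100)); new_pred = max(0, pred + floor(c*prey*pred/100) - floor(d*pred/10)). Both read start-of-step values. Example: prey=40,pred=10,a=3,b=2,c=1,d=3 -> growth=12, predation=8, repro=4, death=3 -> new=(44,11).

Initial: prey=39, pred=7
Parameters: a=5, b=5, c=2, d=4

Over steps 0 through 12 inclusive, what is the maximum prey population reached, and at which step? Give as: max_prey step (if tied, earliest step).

Step 1: prey: 39+19-13=45; pred: 7+5-2=10
Step 2: prey: 45+22-22=45; pred: 10+9-4=15
Step 3: prey: 45+22-33=34; pred: 15+13-6=22
Step 4: prey: 34+17-37=14; pred: 22+14-8=28
Step 5: prey: 14+7-19=2; pred: 28+7-11=24
Step 6: prey: 2+1-2=1; pred: 24+0-9=15
Step 7: prey: 1+0-0=1; pred: 15+0-6=9
Step 8: prey: 1+0-0=1; pred: 9+0-3=6
Step 9: prey: 1+0-0=1; pred: 6+0-2=4
Step 10: prey: 1+0-0=1; pred: 4+0-1=3
Step 11: prey: 1+0-0=1; pred: 3+0-1=2
Step 12: prey: 1+0-0=1; pred: 2+0-0=2
Max prey = 45 at step 1

Answer: 45 1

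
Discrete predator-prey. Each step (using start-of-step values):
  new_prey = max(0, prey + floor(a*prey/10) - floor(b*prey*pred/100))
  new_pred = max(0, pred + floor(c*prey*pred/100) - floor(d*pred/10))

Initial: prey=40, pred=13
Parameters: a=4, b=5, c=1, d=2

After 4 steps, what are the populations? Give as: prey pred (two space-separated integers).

Step 1: prey: 40+16-26=30; pred: 13+5-2=16
Step 2: prey: 30+12-24=18; pred: 16+4-3=17
Step 3: prey: 18+7-15=10; pred: 17+3-3=17
Step 4: prey: 10+4-8=6; pred: 17+1-3=15

Answer: 6 15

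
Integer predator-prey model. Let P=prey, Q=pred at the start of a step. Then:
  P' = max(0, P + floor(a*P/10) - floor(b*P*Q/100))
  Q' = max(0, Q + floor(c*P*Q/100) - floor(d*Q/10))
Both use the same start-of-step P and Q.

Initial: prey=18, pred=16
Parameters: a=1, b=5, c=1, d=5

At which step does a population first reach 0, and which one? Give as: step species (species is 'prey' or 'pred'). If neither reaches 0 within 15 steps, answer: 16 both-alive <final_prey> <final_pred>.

Step 1: prey: 18+1-14=5; pred: 16+2-8=10
Step 2: prey: 5+0-2=3; pred: 10+0-5=5
Step 3: prey: 3+0-0=3; pred: 5+0-2=3
Step 4: prey: 3+0-0=3; pred: 3+0-1=2
Step 5: prey: 3+0-0=3; pred: 2+0-1=1
Step 6: prey: 3+0-0=3; pred: 1+0-0=1
Steps 7-15: state stable at prey=3, pred=1 (no change)
No extinction within 15 steps

Answer: 16 both-alive 3 1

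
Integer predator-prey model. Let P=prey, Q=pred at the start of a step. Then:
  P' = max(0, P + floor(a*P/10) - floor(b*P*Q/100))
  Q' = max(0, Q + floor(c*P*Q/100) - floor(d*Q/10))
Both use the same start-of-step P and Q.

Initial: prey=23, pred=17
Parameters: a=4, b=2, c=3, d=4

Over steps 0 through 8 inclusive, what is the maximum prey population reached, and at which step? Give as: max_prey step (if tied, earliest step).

Answer: 25 1

Derivation:
Step 1: prey: 23+9-7=25; pred: 17+11-6=22
Step 2: prey: 25+10-11=24; pred: 22+16-8=30
Step 3: prey: 24+9-14=19; pred: 30+21-12=39
Step 4: prey: 19+7-14=12; pred: 39+22-15=46
Step 5: prey: 12+4-11=5; pred: 46+16-18=44
Step 6: prey: 5+2-4=3; pred: 44+6-17=33
Step 7: prey: 3+1-1=3; pred: 33+2-13=22
Step 8: prey: 3+1-1=3; pred: 22+1-8=15
Max prey = 25 at step 1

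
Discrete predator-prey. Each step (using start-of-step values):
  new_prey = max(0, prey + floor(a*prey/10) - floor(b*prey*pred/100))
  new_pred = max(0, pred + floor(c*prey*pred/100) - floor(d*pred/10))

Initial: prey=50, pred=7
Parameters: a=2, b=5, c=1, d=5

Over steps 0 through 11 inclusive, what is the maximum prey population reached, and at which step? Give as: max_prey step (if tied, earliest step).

Answer: 56 11

Derivation:
Step 1: prey: 50+10-17=43; pred: 7+3-3=7
Step 2: prey: 43+8-15=36; pred: 7+3-3=7
Step 3: prey: 36+7-12=31; pred: 7+2-3=6
Step 4: prey: 31+6-9=28; pred: 6+1-3=4
Step 5: prey: 28+5-5=28; pred: 4+1-2=3
Step 6: prey: 28+5-4=29; pred: 3+0-1=2
Step 7: prey: 29+5-2=32; pred: 2+0-1=1
Step 8: prey: 32+6-1=37; pred: 1+0-0=1
Step 9: prey: 37+7-1=43; pred: 1+0-0=1
Step 10: prey: 43+8-2=49; pred: 1+0-0=1
Step 11: prey: 49+9-2=56; pred: 1+0-0=1
Max prey = 56 at step 11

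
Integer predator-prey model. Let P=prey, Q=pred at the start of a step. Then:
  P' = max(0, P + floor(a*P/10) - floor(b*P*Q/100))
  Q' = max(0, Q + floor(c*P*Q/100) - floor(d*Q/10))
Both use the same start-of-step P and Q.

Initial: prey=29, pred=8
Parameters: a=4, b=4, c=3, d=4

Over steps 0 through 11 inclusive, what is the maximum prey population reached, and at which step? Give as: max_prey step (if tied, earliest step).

Step 1: prey: 29+11-9=31; pred: 8+6-3=11
Step 2: prey: 31+12-13=30; pred: 11+10-4=17
Step 3: prey: 30+12-20=22; pred: 17+15-6=26
Step 4: prey: 22+8-22=8; pred: 26+17-10=33
Step 5: prey: 8+3-10=1; pred: 33+7-13=27
Step 6: prey: 1+0-1=0; pred: 27+0-10=17
Step 7: prey: 0+0-0=0; pred: 17+0-6=11
Step 8: prey: 0+0-0=0; pred: 11+0-4=7
Step 9: prey: 0+0-0=0; pred: 7+0-2=5
Step 10: prey: 0+0-0=0; pred: 5+0-2=3
Step 11: prey: 0+0-0=0; pred: 3+0-1=2
Max prey = 31 at step 1

Answer: 31 1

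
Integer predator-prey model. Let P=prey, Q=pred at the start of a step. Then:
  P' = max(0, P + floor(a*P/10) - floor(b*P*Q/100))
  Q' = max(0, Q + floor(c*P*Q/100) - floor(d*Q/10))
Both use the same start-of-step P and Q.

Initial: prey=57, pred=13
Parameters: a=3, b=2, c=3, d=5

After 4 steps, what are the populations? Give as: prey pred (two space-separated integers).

Answer: 0 61

Derivation:
Step 1: prey: 57+17-14=60; pred: 13+22-6=29
Step 2: prey: 60+18-34=44; pred: 29+52-14=67
Step 3: prey: 44+13-58=0; pred: 67+88-33=122
Step 4: prey: 0+0-0=0; pred: 122+0-61=61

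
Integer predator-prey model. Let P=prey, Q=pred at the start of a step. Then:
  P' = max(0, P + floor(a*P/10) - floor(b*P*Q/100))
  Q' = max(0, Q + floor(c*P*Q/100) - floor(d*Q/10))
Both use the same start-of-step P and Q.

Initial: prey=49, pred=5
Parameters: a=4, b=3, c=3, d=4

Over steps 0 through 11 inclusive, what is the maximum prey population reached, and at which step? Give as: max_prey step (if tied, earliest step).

Step 1: prey: 49+19-7=61; pred: 5+7-2=10
Step 2: prey: 61+24-18=67; pred: 10+18-4=24
Step 3: prey: 67+26-48=45; pred: 24+48-9=63
Step 4: prey: 45+18-85=0; pred: 63+85-25=123
Step 5: prey: 0+0-0=0; pred: 123+0-49=74
Step 6: prey: 0+0-0=0; pred: 74+0-29=45
Step 7: prey: 0+0-0=0; pred: 45+0-18=27
Step 8: prey: 0+0-0=0; pred: 27+0-10=17
Step 9: prey: 0+0-0=0; pred: 17+0-6=11
Step 10: prey: 0+0-0=0; pred: 11+0-4=7
Step 11: prey: 0+0-0=0; pred: 7+0-2=5
Max prey = 67 at step 2

Answer: 67 2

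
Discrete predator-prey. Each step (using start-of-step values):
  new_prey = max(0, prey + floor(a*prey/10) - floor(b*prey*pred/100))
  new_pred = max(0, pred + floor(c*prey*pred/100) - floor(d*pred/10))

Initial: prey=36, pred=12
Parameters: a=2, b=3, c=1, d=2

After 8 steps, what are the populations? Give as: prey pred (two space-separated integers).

Answer: 6 8

Derivation:
Step 1: prey: 36+7-12=31; pred: 12+4-2=14
Step 2: prey: 31+6-13=24; pred: 14+4-2=16
Step 3: prey: 24+4-11=17; pred: 16+3-3=16
Step 4: prey: 17+3-8=12; pred: 16+2-3=15
Step 5: prey: 12+2-5=9; pred: 15+1-3=13
Step 6: prey: 9+1-3=7; pred: 13+1-2=12
Step 7: prey: 7+1-2=6; pred: 12+0-2=10
Step 8: prey: 6+1-1=6; pred: 10+0-2=8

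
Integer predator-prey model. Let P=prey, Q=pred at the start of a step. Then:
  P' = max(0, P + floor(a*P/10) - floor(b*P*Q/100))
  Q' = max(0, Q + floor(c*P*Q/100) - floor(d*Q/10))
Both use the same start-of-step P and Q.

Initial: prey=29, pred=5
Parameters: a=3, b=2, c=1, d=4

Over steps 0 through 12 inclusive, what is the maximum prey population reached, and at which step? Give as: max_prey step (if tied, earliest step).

Step 1: prey: 29+8-2=35; pred: 5+1-2=4
Step 2: prey: 35+10-2=43; pred: 4+1-1=4
Step 3: prey: 43+12-3=52; pred: 4+1-1=4
Step 4: prey: 52+15-4=63; pred: 4+2-1=5
Step 5: prey: 63+18-6=75; pred: 5+3-2=6
Step 6: prey: 75+22-9=88; pred: 6+4-2=8
Step 7: prey: 88+26-14=100; pred: 8+7-3=12
Step 8: prey: 100+30-24=106; pred: 12+12-4=20
Step 9: prey: 106+31-42=95; pred: 20+21-8=33
Step 10: prey: 95+28-62=61; pred: 33+31-13=51
Step 11: prey: 61+18-62=17; pred: 51+31-20=62
Step 12: prey: 17+5-21=1; pred: 62+10-24=48
Max prey = 106 at step 8

Answer: 106 8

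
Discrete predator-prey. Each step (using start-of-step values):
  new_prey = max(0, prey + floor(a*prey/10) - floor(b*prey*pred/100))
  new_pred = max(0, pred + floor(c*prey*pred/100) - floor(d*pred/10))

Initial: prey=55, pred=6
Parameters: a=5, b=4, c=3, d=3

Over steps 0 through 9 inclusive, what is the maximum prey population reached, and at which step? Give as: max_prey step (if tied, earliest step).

Step 1: prey: 55+27-13=69; pred: 6+9-1=14
Step 2: prey: 69+34-38=65; pred: 14+28-4=38
Step 3: prey: 65+32-98=0; pred: 38+74-11=101
Step 4: prey: 0+0-0=0; pred: 101+0-30=71
Step 5: prey: 0+0-0=0; pred: 71+0-21=50
Step 6: prey: 0+0-0=0; pred: 50+0-15=35
Step 7: prey: 0+0-0=0; pred: 35+0-10=25
Step 8: prey: 0+0-0=0; pred: 25+0-7=18
Step 9: prey: 0+0-0=0; pred: 18+0-5=13
Max prey = 69 at step 1

Answer: 69 1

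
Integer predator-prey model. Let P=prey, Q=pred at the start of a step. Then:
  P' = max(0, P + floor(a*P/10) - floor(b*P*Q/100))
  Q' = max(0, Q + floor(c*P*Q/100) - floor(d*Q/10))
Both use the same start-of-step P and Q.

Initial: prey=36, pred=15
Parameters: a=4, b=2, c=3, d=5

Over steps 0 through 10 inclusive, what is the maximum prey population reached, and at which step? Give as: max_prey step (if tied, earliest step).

Answer: 40 1

Derivation:
Step 1: prey: 36+14-10=40; pred: 15+16-7=24
Step 2: prey: 40+16-19=37; pred: 24+28-12=40
Step 3: prey: 37+14-29=22; pred: 40+44-20=64
Step 4: prey: 22+8-28=2; pred: 64+42-32=74
Step 5: prey: 2+0-2=0; pred: 74+4-37=41
Step 6: prey: 0+0-0=0; pred: 41+0-20=21
Step 7: prey: 0+0-0=0; pred: 21+0-10=11
Step 8: prey: 0+0-0=0; pred: 11+0-5=6
Step 9: prey: 0+0-0=0; pred: 6+0-3=3
Step 10: prey: 0+0-0=0; pred: 3+0-1=2
Max prey = 40 at step 1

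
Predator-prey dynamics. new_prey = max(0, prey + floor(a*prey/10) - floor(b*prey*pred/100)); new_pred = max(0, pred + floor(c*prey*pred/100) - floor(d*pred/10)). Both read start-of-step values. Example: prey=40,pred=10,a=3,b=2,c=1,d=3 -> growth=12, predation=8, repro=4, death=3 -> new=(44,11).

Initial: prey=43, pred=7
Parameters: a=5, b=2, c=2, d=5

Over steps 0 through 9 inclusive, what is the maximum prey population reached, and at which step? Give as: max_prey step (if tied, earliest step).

Answer: 90 3

Derivation:
Step 1: prey: 43+21-6=58; pred: 7+6-3=10
Step 2: prey: 58+29-11=76; pred: 10+11-5=16
Step 3: prey: 76+38-24=90; pred: 16+24-8=32
Step 4: prey: 90+45-57=78; pred: 32+57-16=73
Step 5: prey: 78+39-113=4; pred: 73+113-36=150
Step 6: prey: 4+2-12=0; pred: 150+12-75=87
Step 7: prey: 0+0-0=0; pred: 87+0-43=44
Step 8: prey: 0+0-0=0; pred: 44+0-22=22
Step 9: prey: 0+0-0=0; pred: 22+0-11=11
Max prey = 90 at step 3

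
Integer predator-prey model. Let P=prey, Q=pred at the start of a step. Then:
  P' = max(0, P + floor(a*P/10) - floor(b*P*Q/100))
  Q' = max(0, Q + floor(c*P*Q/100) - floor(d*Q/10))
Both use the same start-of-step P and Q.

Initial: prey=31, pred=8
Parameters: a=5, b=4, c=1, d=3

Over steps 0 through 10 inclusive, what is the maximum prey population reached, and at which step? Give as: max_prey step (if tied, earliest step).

Step 1: prey: 31+15-9=37; pred: 8+2-2=8
Step 2: prey: 37+18-11=44; pred: 8+2-2=8
Step 3: prey: 44+22-14=52; pred: 8+3-2=9
Step 4: prey: 52+26-18=60; pred: 9+4-2=11
Step 5: prey: 60+30-26=64; pred: 11+6-3=14
Step 6: prey: 64+32-35=61; pred: 14+8-4=18
Step 7: prey: 61+30-43=48; pred: 18+10-5=23
Step 8: prey: 48+24-44=28; pred: 23+11-6=28
Step 9: prey: 28+14-31=11; pred: 28+7-8=27
Step 10: prey: 11+5-11=5; pred: 27+2-8=21
Max prey = 64 at step 5

Answer: 64 5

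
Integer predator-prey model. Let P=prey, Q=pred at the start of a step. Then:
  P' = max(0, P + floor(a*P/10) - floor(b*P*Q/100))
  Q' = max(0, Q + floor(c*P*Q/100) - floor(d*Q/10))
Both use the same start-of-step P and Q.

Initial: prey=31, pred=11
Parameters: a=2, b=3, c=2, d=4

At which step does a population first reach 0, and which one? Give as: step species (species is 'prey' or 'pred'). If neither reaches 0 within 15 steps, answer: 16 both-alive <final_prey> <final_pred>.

Step 1: prey: 31+6-10=27; pred: 11+6-4=13
Step 2: prey: 27+5-10=22; pred: 13+7-5=15
Step 3: prey: 22+4-9=17; pred: 15+6-6=15
Step 4: prey: 17+3-7=13; pred: 15+5-6=14
Step 5: prey: 13+2-5=10; pred: 14+3-5=12
Step 6: prey: 10+2-3=9; pred: 12+2-4=10
Step 7: prey: 9+1-2=8; pred: 10+1-4=7
Step 8: prey: 8+1-1=8; pred: 7+1-2=6
Step 9: prey: 8+1-1=8; pred: 6+0-2=4
Step 10: prey: 8+1-0=9; pred: 4+0-1=3
Step 11: prey: 9+1-0=10; pred: 3+0-1=2
Step 12: prey: 10+2-0=12; pred: 2+0-0=2
Step 13: prey: 12+2-0=14; pred: 2+0-0=2
Step 14: prey: 14+2-0=16; pred: 2+0-0=2
Step 15: prey: 16+3-0=19; pred: 2+0-0=2
No extinction within 15 steps

Answer: 16 both-alive 19 2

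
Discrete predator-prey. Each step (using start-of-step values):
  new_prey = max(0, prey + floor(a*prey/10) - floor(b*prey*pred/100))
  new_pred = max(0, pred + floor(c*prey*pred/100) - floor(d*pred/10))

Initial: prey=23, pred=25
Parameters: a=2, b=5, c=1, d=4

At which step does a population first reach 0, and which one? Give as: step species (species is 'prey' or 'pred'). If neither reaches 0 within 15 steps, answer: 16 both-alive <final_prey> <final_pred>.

Answer: 1 prey

Derivation:
Step 1: prey: 23+4-28=0; pred: 25+5-10=20
First extinction: prey at step 1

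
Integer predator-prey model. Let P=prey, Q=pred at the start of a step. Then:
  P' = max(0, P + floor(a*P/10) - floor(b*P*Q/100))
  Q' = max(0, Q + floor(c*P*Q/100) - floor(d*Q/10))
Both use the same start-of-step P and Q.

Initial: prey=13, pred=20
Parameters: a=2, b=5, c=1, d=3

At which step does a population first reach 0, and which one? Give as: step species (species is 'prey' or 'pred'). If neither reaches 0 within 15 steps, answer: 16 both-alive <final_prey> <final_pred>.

Step 1: prey: 13+2-13=2; pred: 20+2-6=16
Step 2: prey: 2+0-1=1; pred: 16+0-4=12
Step 3: prey: 1+0-0=1; pred: 12+0-3=9
Step 4: prey: 1+0-0=1; pred: 9+0-2=7
Step 5: prey: 1+0-0=1; pred: 7+0-2=5
Step 6: prey: 1+0-0=1; pred: 5+0-1=4
Step 7: prey: 1+0-0=1; pred: 4+0-1=3
Step 8: prey: 1+0-0=1; pred: 3+0-0=3
Steps 9-15: state stable at prey=1, pred=3 (no change)
No extinction within 15 steps

Answer: 16 both-alive 1 3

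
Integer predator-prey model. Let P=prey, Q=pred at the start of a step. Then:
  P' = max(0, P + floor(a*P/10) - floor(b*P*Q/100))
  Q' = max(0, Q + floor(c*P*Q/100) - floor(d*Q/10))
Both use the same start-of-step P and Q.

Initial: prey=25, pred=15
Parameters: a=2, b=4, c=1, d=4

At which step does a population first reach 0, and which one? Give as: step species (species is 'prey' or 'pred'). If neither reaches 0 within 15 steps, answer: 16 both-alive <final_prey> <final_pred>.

Answer: 16 both-alive 34 2

Derivation:
Step 1: prey: 25+5-15=15; pred: 15+3-6=12
Step 2: prey: 15+3-7=11; pred: 12+1-4=9
Step 3: prey: 11+2-3=10; pred: 9+0-3=6
Step 4: prey: 10+2-2=10; pred: 6+0-2=4
Step 5: prey: 10+2-1=11; pred: 4+0-1=3
Step 6: prey: 11+2-1=12; pred: 3+0-1=2
Step 7: prey: 12+2-0=14; pred: 2+0-0=2
Step 8: prey: 14+2-1=15; pred: 2+0-0=2
Step 9: prey: 15+3-1=17; pred: 2+0-0=2
Step 10: prey: 17+3-1=19; pred: 2+0-0=2
Step 11: prey: 19+3-1=21; pred: 2+0-0=2
Step 12: prey: 21+4-1=24; pred: 2+0-0=2
Step 13: prey: 24+4-1=27; pred: 2+0-0=2
Step 14: prey: 27+5-2=30; pred: 2+0-0=2
Step 15: prey: 30+6-2=34; pred: 2+0-0=2
No extinction within 15 steps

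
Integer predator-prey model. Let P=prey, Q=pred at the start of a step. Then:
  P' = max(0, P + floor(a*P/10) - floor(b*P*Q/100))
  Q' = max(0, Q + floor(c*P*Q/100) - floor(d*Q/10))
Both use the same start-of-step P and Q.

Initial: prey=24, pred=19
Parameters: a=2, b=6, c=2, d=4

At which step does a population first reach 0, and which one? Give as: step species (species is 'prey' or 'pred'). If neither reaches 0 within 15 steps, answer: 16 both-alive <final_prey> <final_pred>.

Answer: 2 prey

Derivation:
Step 1: prey: 24+4-27=1; pred: 19+9-7=21
Step 2: prey: 1+0-1=0; pred: 21+0-8=13
First extinction: prey at step 2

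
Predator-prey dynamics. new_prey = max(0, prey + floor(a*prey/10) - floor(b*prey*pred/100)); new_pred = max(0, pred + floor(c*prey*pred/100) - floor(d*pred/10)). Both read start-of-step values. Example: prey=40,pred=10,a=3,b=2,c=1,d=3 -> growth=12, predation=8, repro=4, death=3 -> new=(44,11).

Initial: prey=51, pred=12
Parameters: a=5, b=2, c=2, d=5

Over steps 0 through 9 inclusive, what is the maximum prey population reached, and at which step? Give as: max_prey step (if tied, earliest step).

Step 1: prey: 51+25-12=64; pred: 12+12-6=18
Step 2: prey: 64+32-23=73; pred: 18+23-9=32
Step 3: prey: 73+36-46=63; pred: 32+46-16=62
Step 4: prey: 63+31-78=16; pred: 62+78-31=109
Step 5: prey: 16+8-34=0; pred: 109+34-54=89
Step 6: prey: 0+0-0=0; pred: 89+0-44=45
Step 7: prey: 0+0-0=0; pred: 45+0-22=23
Step 8: prey: 0+0-0=0; pred: 23+0-11=12
Step 9: prey: 0+0-0=0; pred: 12+0-6=6
Max prey = 73 at step 2

Answer: 73 2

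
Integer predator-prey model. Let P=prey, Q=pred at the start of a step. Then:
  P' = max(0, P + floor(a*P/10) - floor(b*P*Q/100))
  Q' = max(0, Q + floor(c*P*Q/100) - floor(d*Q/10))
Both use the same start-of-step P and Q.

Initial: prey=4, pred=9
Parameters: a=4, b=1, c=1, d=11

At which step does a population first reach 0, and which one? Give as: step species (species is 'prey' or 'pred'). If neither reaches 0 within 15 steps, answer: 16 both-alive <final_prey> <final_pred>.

Answer: 1 pred

Derivation:
Step 1: prey: 4+1-0=5; pred: 9+0-9=0
First extinction: pred at step 1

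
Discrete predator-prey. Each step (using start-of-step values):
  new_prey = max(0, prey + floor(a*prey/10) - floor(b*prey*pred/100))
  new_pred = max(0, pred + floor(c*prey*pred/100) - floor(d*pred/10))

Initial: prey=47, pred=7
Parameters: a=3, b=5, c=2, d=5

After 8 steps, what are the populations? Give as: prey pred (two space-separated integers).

Answer: 5 2

Derivation:
Step 1: prey: 47+14-16=45; pred: 7+6-3=10
Step 2: prey: 45+13-22=36; pred: 10+9-5=14
Step 3: prey: 36+10-25=21; pred: 14+10-7=17
Step 4: prey: 21+6-17=10; pred: 17+7-8=16
Step 5: prey: 10+3-8=5; pred: 16+3-8=11
Step 6: prey: 5+1-2=4; pred: 11+1-5=7
Step 7: prey: 4+1-1=4; pred: 7+0-3=4
Step 8: prey: 4+1-0=5; pred: 4+0-2=2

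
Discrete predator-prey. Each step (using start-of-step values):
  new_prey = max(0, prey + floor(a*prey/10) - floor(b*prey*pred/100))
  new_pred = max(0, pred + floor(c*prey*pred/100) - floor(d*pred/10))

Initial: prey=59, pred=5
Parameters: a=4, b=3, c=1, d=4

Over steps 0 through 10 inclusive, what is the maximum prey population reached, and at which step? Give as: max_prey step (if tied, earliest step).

Answer: 126 4

Derivation:
Step 1: prey: 59+23-8=74; pred: 5+2-2=5
Step 2: prey: 74+29-11=92; pred: 5+3-2=6
Step 3: prey: 92+36-16=112; pred: 6+5-2=9
Step 4: prey: 112+44-30=126; pred: 9+10-3=16
Step 5: prey: 126+50-60=116; pred: 16+20-6=30
Step 6: prey: 116+46-104=58; pred: 30+34-12=52
Step 7: prey: 58+23-90=0; pred: 52+30-20=62
Step 8: prey: 0+0-0=0; pred: 62+0-24=38
Step 9: prey: 0+0-0=0; pred: 38+0-15=23
Step 10: prey: 0+0-0=0; pred: 23+0-9=14
Max prey = 126 at step 4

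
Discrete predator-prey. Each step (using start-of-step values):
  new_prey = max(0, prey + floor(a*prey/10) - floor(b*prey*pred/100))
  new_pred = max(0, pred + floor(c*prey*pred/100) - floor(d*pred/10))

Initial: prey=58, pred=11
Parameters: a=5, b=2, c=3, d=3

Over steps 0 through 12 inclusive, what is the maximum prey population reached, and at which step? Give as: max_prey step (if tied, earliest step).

Answer: 75 1

Derivation:
Step 1: prey: 58+29-12=75; pred: 11+19-3=27
Step 2: prey: 75+37-40=72; pred: 27+60-8=79
Step 3: prey: 72+36-113=0; pred: 79+170-23=226
Step 4: prey: 0+0-0=0; pred: 226+0-67=159
Step 5: prey: 0+0-0=0; pred: 159+0-47=112
Step 6: prey: 0+0-0=0; pred: 112+0-33=79
Step 7: prey: 0+0-0=0; pred: 79+0-23=56
Step 8: prey: 0+0-0=0; pred: 56+0-16=40
Step 9: prey: 0+0-0=0; pred: 40+0-12=28
Step 10: prey: 0+0-0=0; pred: 28+0-8=20
Step 11: prey: 0+0-0=0; pred: 20+0-6=14
Step 12: prey: 0+0-0=0; pred: 14+0-4=10
Max prey = 75 at step 1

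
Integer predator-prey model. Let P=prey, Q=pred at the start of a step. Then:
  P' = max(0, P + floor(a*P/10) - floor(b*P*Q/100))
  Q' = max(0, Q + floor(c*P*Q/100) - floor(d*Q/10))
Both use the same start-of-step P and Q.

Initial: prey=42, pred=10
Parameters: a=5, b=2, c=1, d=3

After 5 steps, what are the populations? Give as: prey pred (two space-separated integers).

Answer: 87 50

Derivation:
Step 1: prey: 42+21-8=55; pred: 10+4-3=11
Step 2: prey: 55+27-12=70; pred: 11+6-3=14
Step 3: prey: 70+35-19=86; pred: 14+9-4=19
Step 4: prey: 86+43-32=97; pred: 19+16-5=30
Step 5: prey: 97+48-58=87; pred: 30+29-9=50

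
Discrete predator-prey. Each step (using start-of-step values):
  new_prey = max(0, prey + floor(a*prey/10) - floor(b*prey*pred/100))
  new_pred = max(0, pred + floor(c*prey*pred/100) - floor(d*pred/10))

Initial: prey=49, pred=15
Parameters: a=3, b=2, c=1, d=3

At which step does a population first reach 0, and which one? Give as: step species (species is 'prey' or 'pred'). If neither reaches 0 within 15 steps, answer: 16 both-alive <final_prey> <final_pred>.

Answer: 16 both-alive 18 6

Derivation:
Step 1: prey: 49+14-14=49; pred: 15+7-4=18
Step 2: prey: 49+14-17=46; pred: 18+8-5=21
Step 3: prey: 46+13-19=40; pred: 21+9-6=24
Step 4: prey: 40+12-19=33; pred: 24+9-7=26
Step 5: prey: 33+9-17=25; pred: 26+8-7=27
Step 6: prey: 25+7-13=19; pred: 27+6-8=25
Step 7: prey: 19+5-9=15; pred: 25+4-7=22
Step 8: prey: 15+4-6=13; pred: 22+3-6=19
Step 9: prey: 13+3-4=12; pred: 19+2-5=16
Step 10: prey: 12+3-3=12; pred: 16+1-4=13
Step 11: prey: 12+3-3=12; pred: 13+1-3=11
Step 12: prey: 12+3-2=13; pred: 11+1-3=9
Step 13: prey: 13+3-2=14; pred: 9+1-2=8
Step 14: prey: 14+4-2=16; pred: 8+1-2=7
Step 15: prey: 16+4-2=18; pred: 7+1-2=6
No extinction within 15 steps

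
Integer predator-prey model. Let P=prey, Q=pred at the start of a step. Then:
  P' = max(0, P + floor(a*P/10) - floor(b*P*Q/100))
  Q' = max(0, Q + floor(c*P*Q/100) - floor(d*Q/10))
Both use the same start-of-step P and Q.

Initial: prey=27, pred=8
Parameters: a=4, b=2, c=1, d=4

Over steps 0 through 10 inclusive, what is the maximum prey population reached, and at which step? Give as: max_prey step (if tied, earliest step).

Answer: 112 7

Derivation:
Step 1: prey: 27+10-4=33; pred: 8+2-3=7
Step 2: prey: 33+13-4=42; pred: 7+2-2=7
Step 3: prey: 42+16-5=53; pred: 7+2-2=7
Step 4: prey: 53+21-7=67; pred: 7+3-2=8
Step 5: prey: 67+26-10=83; pred: 8+5-3=10
Step 6: prey: 83+33-16=100; pred: 10+8-4=14
Step 7: prey: 100+40-28=112; pred: 14+14-5=23
Step 8: prey: 112+44-51=105; pred: 23+25-9=39
Step 9: prey: 105+42-81=66; pred: 39+40-15=64
Step 10: prey: 66+26-84=8; pred: 64+42-25=81
Max prey = 112 at step 7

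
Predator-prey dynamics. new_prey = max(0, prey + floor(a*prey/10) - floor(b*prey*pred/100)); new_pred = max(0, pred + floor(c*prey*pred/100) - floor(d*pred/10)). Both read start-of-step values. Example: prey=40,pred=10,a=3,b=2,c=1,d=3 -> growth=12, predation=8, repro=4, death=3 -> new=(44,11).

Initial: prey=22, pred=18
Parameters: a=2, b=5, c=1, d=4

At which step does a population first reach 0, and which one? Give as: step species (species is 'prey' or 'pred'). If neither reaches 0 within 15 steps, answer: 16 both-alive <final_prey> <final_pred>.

Step 1: prey: 22+4-19=7; pred: 18+3-7=14
Step 2: prey: 7+1-4=4; pred: 14+0-5=9
Step 3: prey: 4+0-1=3; pred: 9+0-3=6
Step 4: prey: 3+0-0=3; pred: 6+0-2=4
Step 5: prey: 3+0-0=3; pred: 4+0-1=3
Step 6: prey: 3+0-0=3; pred: 3+0-1=2
Step 7: prey: 3+0-0=3; pred: 2+0-0=2
Steps 8-15: state stable at prey=3, pred=2 (no change)
No extinction within 15 steps

Answer: 16 both-alive 3 2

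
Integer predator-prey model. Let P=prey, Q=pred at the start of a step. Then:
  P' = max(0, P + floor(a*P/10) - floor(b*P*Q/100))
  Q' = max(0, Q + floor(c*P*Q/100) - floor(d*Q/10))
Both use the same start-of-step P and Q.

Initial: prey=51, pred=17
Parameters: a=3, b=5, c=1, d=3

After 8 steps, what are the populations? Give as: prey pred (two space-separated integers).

Answer: 1 3

Derivation:
Step 1: prey: 51+15-43=23; pred: 17+8-5=20
Step 2: prey: 23+6-23=6; pred: 20+4-6=18
Step 3: prey: 6+1-5=2; pred: 18+1-5=14
Step 4: prey: 2+0-1=1; pred: 14+0-4=10
Step 5: prey: 1+0-0=1; pred: 10+0-3=7
Step 6: prey: 1+0-0=1; pred: 7+0-2=5
Step 7: prey: 1+0-0=1; pred: 5+0-1=4
Step 8: prey: 1+0-0=1; pred: 4+0-1=3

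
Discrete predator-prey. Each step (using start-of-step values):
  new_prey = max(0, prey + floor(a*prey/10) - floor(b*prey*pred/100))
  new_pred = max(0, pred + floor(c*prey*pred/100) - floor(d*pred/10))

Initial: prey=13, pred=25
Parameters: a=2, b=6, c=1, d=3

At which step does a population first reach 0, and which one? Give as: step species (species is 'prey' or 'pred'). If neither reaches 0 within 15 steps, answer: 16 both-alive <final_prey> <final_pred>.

Step 1: prey: 13+2-19=0; pred: 25+3-7=21
First extinction: prey at step 1

Answer: 1 prey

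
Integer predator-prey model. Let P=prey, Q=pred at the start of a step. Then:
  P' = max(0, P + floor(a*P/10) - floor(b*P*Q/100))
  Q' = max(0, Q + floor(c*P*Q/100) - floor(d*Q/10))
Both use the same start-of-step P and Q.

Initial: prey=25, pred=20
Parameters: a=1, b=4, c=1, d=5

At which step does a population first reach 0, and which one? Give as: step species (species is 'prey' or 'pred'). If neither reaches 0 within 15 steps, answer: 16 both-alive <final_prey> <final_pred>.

Step 1: prey: 25+2-20=7; pred: 20+5-10=15
Step 2: prey: 7+0-4=3; pred: 15+1-7=9
Step 3: prey: 3+0-1=2; pred: 9+0-4=5
Step 4: prey: 2+0-0=2; pred: 5+0-2=3
Step 5: prey: 2+0-0=2; pred: 3+0-1=2
Step 6: prey: 2+0-0=2; pred: 2+0-1=1
Step 7: prey: 2+0-0=2; pred: 1+0-0=1
Steps 8-15: state stable at prey=2, pred=1 (no change)
No extinction within 15 steps

Answer: 16 both-alive 2 1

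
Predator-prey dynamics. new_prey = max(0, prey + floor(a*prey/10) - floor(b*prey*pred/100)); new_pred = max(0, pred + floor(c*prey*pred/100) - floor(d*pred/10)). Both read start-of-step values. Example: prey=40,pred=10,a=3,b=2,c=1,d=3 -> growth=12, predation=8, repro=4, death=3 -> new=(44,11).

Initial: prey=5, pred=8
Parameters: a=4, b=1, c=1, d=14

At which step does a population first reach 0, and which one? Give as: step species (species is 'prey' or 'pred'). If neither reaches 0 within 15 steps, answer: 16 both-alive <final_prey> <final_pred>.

Answer: 1 pred

Derivation:
Step 1: prey: 5+2-0=7; pred: 8+0-11=0
First extinction: pred at step 1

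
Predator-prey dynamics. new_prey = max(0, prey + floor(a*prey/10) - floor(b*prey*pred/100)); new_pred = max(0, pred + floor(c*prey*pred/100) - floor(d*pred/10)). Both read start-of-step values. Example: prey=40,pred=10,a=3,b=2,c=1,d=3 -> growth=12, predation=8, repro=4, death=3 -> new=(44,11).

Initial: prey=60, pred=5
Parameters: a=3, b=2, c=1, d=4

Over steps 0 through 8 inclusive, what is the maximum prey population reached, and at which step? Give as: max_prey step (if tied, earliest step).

Answer: 105 4

Derivation:
Step 1: prey: 60+18-6=72; pred: 5+3-2=6
Step 2: prey: 72+21-8=85; pred: 6+4-2=8
Step 3: prey: 85+25-13=97; pred: 8+6-3=11
Step 4: prey: 97+29-21=105; pred: 11+10-4=17
Step 5: prey: 105+31-35=101; pred: 17+17-6=28
Step 6: prey: 101+30-56=75; pred: 28+28-11=45
Step 7: prey: 75+22-67=30; pred: 45+33-18=60
Step 8: prey: 30+9-36=3; pred: 60+18-24=54
Max prey = 105 at step 4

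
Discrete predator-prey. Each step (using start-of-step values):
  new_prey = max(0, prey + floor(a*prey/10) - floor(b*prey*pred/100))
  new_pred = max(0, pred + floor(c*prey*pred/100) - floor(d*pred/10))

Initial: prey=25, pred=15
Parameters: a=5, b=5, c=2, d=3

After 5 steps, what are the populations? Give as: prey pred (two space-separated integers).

Step 1: prey: 25+12-18=19; pred: 15+7-4=18
Step 2: prey: 19+9-17=11; pred: 18+6-5=19
Step 3: prey: 11+5-10=6; pred: 19+4-5=18
Step 4: prey: 6+3-5=4; pred: 18+2-5=15
Step 5: prey: 4+2-3=3; pred: 15+1-4=12

Answer: 3 12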